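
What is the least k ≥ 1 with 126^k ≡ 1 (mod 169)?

39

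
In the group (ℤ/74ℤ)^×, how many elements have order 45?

0

φ(74) = φ(2)·φ(37) = 1·36 = 36 = 2^2 · 3^2.
In a cyclic group of order 36, there are φ(d) elements of order d for each divisor d of 36, and zero for non-divisors.
45 does not divide 36, so no element of (Z/74Z)^× has order 45.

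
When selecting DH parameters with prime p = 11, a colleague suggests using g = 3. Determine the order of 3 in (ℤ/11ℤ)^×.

By Lagrange's theorem, ord_11(3) divides φ(11) = 11 − 1 = 10 = 2 · 5.
Divisors of 10: 1, 2, 5, 10.
Compute 3^d (mod 11) for the divisors d until we hit 1:
3^1 ≡ 3
3^2 ≡ 9
3^5 ≡ 1
The smallest such exponent is 5, so the order of 3 is 5.

5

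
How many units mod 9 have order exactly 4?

0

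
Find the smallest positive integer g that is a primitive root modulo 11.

2

φ(11) = 11 − 1 = 10 = 2 · 5.
Test candidates g = 2, 3, … against the prime factors q ∈ {2, 5} of φ(11): g is a generator iff g^(10/q) ≢ 1 for every such q.
g = 2: 2^5 ≡ 10; 2^2 ≡ 4 — none is 1, so 2 is a primitive root.
The smallest primitive root modulo 11 is 2.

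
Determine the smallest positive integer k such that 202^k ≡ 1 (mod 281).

14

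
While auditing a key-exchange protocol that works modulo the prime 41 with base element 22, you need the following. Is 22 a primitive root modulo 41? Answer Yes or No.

Yes

φ(41) = 41 − 1 = 40 = 2^3 · 5.
Test 22^(40/q) mod 41 for each prime factor q of 40:
22^20 ≡ 40 (mod 41)  [q = 2: ≢ 1 ✓]
22^8 ≡ 37 (mod 41)  [q = 5: ≢ 1 ✓]
All checks pass, so 22 has order 40 and is a primitive root modulo 41.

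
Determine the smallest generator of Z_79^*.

3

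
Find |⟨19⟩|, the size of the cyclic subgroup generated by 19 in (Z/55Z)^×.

10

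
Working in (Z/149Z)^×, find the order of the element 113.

74

By Lagrange's theorem, ord_149(113) divides φ(149) = 149 − 1 = 148 = 2^2 · 37.
Divisors of 148: 1, 2, 4, 37, 74, 148.
Test each divisor d:
113^1 ≡ 113 (mod 149)
113^2 ≡ 104 (mod 149)
113^4 ≡ 88 (mod 149)
113^37 ≡ 148 (mod 149)
113^74 ≡ 1 (mod 149) ✓
The smallest such exponent is 74, so the order of 113 is 74.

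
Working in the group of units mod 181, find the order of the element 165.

90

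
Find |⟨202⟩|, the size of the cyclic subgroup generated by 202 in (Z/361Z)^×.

114

The order of 202 must divide φ(361) = φ(19^2) = 19·(19−1) = 342 = 2 · 3^2 · 19.
Divisors of 342: 1, 2, 3, 6, 9, 18, 19, 38, 57, 114, 171, 342.
Compute 202^d (mod 361) for the divisors d until we hit 1:
202^1 ≡ 202 (mod 361)
202^2 ≡ 11 (mod 361)
202^3 ≡ 56 (mod 361)
202^6 ≡ 248 (mod 361)
202^9 ≡ 170 (mod 361)
202^18 ≡ 20 (mod 361)
202^19 ≡ 69 (mod 361)
202^38 ≡ 68 (mod 361)
202^57 ≡ 360 (mod 361)
202^114 ≡ 1 (mod 361) ✓
Hence ord(202) = 114.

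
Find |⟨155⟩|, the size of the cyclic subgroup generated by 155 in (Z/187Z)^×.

8

By Lagrange's theorem, ord_187(155) divides φ(187) = φ(11·17) = (11−1)·(17−1) = 10·16 = 160 = 2^5 · 5.
Divisors of 160: 1, 2, 4, 5, 8, 10, 16, 20, 32, 40, 80, 160.
Test each divisor d:
155^1 ≡ 155
155^2 ≡ 89
155^4 ≡ 67
155^5 ≡ 100
155^8 ≡ 1
Therefore the multiplicative order of 155 modulo 187 is 8.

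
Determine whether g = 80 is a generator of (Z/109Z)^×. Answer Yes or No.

φ(109) = 109 − 1 = 108 = 2^2 · 3^3.
80 is a primitive root mod 109 iff 80^(φ(109)/q) ≢ 1 for every prime q | φ(109), i.e. q ∈ {2, 3}.
80^54 ≡ 1 (mod 109)  [q = 2: ≡ 1 ✗]
80^36 ≡ 63 (mod 109)  [q = 3: ≢ 1 ✓]
The check at q = 2 fails, so 80 generates a proper subgroup.

No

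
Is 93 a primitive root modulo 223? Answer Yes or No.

Yes

φ(223) = 223 − 1 = 222 = 2 · 3 · 37.
93 is a primitive root mod 223 iff 93^(φ(223)/q) ≢ 1 for every prime q | φ(223), i.e. q ∈ {2, 3, 37}.
93^111 ≡ 222 (mod 223)  [q = 2: ≢ 1 ✓]
93^74 ≡ 39 (mod 223)  [q = 3: ≢ 1 ✓]
93^6 ≡ 16 (mod 223)  [q = 37: ≢ 1 ✓]
None equal 1, so ord_223(93) = 222: 93 is a primitive root.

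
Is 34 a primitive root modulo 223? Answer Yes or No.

No

φ(223) = 223 − 1 = 222 = 2 · 3 · 37.
Test 34^(222/q) mod 223 for each prime factor q of 222:
34^111 ≡ 1 (mod 223)  [q = 2: ≡ 1 ✗]
34^74 ≡ 1 (mod 223)  [q = 3: ≡ 1 ✗]
34^6 ≡ 14 (mod 223)  [q = 37: ≢ 1 ✓]
34^111 ≡ 1 shows ord(34) | 111, strictly less than φ(223); not a primitive root.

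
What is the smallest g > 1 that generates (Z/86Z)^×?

3

φ(86) = φ(2)·φ(43) = 1·42 = 42 = 2 · 3 · 7.
g is a primitive root iff g^(42/q) ≢ 1 (mod 86) for each prime q ∈ {2, 3, 7}.
g = 2: gcd(2, 86) = 2 > 1, not a unit — skip.
g = 3: 3^21 ≡ 85; 3^14 ≡ 79; 3^6 ≡ 41 — none is 1, so 3 is a primitive root.
So 3 is the smallest generator of (Z/86Z)^×.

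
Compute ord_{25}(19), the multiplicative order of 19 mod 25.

10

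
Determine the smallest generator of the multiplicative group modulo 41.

φ(41) = 41 − 1 = 40 = 2^3 · 5.
Test candidates g = 2, 3, … against the prime factors q ∈ {2, 5} of φ(41): g is a generator iff g^(40/q) ≢ 1 for every such q.
g = 2: 2^20 ≡ 1 — hits 1, so not a primitive root.
g = 3: 3^20 ≡ 40; 3^8 ≡ 1 — hits 1, so not a primitive root.
g = 4: 4^20 ≡ 1 — hits 1, so not a primitive root.
g = 5: 5^20 ≡ 1 — hits 1, so not a primitive root.
g = 6: 6^20 ≡ 40; 6^8 ≡ 10 — none is 1, so 6 is a primitive root.
Hence the least primitive root of 41 is 6.

6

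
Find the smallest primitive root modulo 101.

φ(101) = 101 − 1 = 100 = 2^2 · 5^2.
Test candidates g = 2, 3, … against the prime factors q ∈ {2, 5} of φ(101): g is a generator iff g^(100/q) ≢ 1 for every such q.
g = 2: 2^50 ≡ 100; 2^20 ≡ 95 — none is 1, so 2 is a primitive root.
So 2 is the smallest generator of (Z/101Z)^×.

2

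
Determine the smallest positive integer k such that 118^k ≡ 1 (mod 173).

ord(118) | φ(173) = 173 − 1 = 172 = 2^2 · 43.
Divisors of 172: 1, 2, 4, 43, 86, 172.
Check 118^d mod 173 for each divisor in increasing order:
118^1 ≡ 118 (mod 173)
118^2 ≡ 84 (mod 173)
118^4 ≡ 136 (mod 173)
118^43 ≡ 1 (mod 173) ✓
So ord_173(118) = 43.

43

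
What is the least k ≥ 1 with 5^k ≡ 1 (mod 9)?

The order of 5 must divide φ(9) = φ(3^2) = 3·(3−1) = 6 = 2 · 3.
Divisors of 6: 1, 2, 3, 6.
Check 5^d mod 9 for each divisor in increasing order:
5^1 ≡ 5
5^2 ≡ 7
5^3 ≡ 8
5^6 ≡ 1
Therefore the multiplicative order of 5 modulo 9 is 6.

6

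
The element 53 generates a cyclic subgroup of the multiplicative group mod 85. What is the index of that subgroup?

8

The order of 53 must divide φ(85) = φ(5·17) = (5−1)·(17−1) = 4·16 = 64 = 2^6.
Divisors of 64: 1, 2, 4, 8, 16, 32, 64.
Check 53^d mod 85 for each divisor in increasing order:
53^1 ≡ 53 (mod 85)
53^2 ≡ 4 (mod 85)
53^4 ≡ 16 (mod 85)
53^8 ≡ 1 (mod 85) ✓
The order of 53 is 8, so the subgroup it generates has 8 elements.
The index is φ(85) / ord(53) = 64 / 8 = 8.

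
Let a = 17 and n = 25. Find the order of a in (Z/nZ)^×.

20

The order of 17 must divide φ(25) = φ(5^2) = 5·(5−1) = 20 = 2^2 · 5.
Divisors of 20: 1, 2, 4, 5, 10, 20.
Test each divisor d:
17^1 ≡ 17 (mod 25)
17^2 ≡ 14 (mod 25)
17^4 ≡ 21 (mod 25)
17^5 ≡ 7 (mod 25)
17^10 ≡ 24 (mod 25)
17^20 ≡ 1 (mod 25) ✓
So ord_25(17) = 20.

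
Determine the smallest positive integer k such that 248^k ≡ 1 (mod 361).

19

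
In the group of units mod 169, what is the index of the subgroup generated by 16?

4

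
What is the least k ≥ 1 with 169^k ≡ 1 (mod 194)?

48

Since 169 ∈ (Z/194Z)^×, its order divides φ(194) = φ(2)·φ(97) = 1·96 = 96 = 2^5 · 3.
Divisors of 96: 1, 2, 3, 4, 6, 8, 12, 16, 24, 32, 48, 96.
Compute 169^d (mod 194) for the divisors d until we hit 1:
169^1 ≡ 169 (mod 194)
169^2 ≡ 43 (mod 194)
169^3 ≡ 89 (mod 194)
169^4 ≡ 103 (mod 194)
169^6 ≡ 161 (mod 194)
169^8 ≡ 133 (mod 194)
169^12 ≡ 119 (mod 194)
169^16 ≡ 35 (mod 194)
169^24 ≡ 193 (mod 194)
169^32 ≡ 61 (mod 194)
169^48 ≡ 1 (mod 194) ✓
So ord_194(169) = 48.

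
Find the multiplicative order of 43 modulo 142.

Since 43 ∈ (Z/142Z)^×, its order divides φ(142) = φ(2)·φ(71) = 1·70 = 70 = 2 · 5 · 7.
Divisors of 70: 1, 2, 5, 7, 10, 14, 35, 70.
Compute 43^d (mod 142) for the divisors d until we hit 1:
43^1 ≡ 43
43^2 ≡ 3
43^5 ≡ 103
43^7 ≡ 25
43^10 ≡ 101
43^14 ≡ 57
43^35 ≡ 1
So ord_142(43) = 35.

35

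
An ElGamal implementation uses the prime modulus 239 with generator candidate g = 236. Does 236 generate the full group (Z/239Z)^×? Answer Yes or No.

φ(239) = 239 − 1 = 238 = 2 · 7 · 17.
236 is a primitive root mod 239 iff 236^(φ(239)/q) ≢ 1 for every prime q | φ(239), i.e. q ∈ {2, 7, 17}.
236^119 ≡ 238 (mod 239)  [q = 2: ≢ 1 ✓]
236^34 ≡ 44 (mod 239)  [q = 7: ≢ 1 ✓]
236^14 ≡ 101 (mod 239)  [q = 17: ≢ 1 ✓]
Every test exponent gives a nontrivial residue, hence 236 generates the full group.

Yes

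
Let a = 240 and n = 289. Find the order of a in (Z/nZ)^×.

The order of 240 must divide φ(289) = φ(17^2) = 17·(17−1) = 272 = 2^4 · 17.
Divisors of 272: 1, 2, 4, 8, 16, 17, 34, 68, 136, 272.
Check 240^d mod 289 for each divisor in increasing order:
240^1 ≡ 240
240^2 ≡ 89
240^4 ≡ 118
240^8 ≡ 52
240^16 ≡ 103
240^17 ≡ 155
240^34 ≡ 38
240^68 ≡ 288
240^136 ≡ 1
The smallest such exponent is 136, so the order of 240 is 136.

136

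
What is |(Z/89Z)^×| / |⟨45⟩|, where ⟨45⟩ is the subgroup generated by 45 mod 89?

8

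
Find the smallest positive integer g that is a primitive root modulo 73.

5

φ(73) = 73 − 1 = 72 = 2^3 · 3^2.
g is a primitive root iff g^(72/q) ≢ 1 (mod 73) for each prime q ∈ {2, 3}.
g = 2: 2^36 ≡ 1 — hits 1, so not a primitive root.
g = 3: 3^36 ≡ 1 — hits 1, so not a primitive root.
g = 4: 4^36 ≡ 1 — hits 1, so not a primitive root.
g = 5: 5^36 ≡ 72; 5^24 ≡ 8 — none is 1, so 5 is a primitive root.
So 5 is the smallest generator of (Z/73Z)^×.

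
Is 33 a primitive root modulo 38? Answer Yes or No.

φ(38) = φ(2)·φ(19) = 1·18 = 18 = 2 · 3^2.
An element g generates (Z/38Z)^× iff g^(18/q) ≢ 1 (mod 38) for each prime q ∈ {2, 3}.
33^9 ≡ 37 (mod 38)  [q = 2: ≢ 1 ✓]
33^6 ≡ 7 (mod 38)  [q = 3: ≢ 1 ✓]
All checks pass, so 33 has order 18 and is a primitive root modulo 38.

Yes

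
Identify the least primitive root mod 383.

5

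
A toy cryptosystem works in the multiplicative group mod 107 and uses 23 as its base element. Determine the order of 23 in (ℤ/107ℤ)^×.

53

By Lagrange's theorem, ord_107(23) divides φ(107) = 107 − 1 = 106 = 2 · 53.
Divisors of 106: 1, 2, 53, 106.
Evaluate successive powers at the divisors of 106:
23^1 ≡ 23 (mod 107)
23^2 ≡ 101 (mod 107)
23^53 ≡ 1 (mod 107) ✓
The smallest such exponent is 53, so the order of 23 is 53.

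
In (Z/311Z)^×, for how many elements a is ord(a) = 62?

φ(311) = 311 − 1 = 310 = 2 · 5 · 31.
Since (Z/311Z)^× is cyclic of order 310, the number of elements of order d is φ(d) when d | 310 and 0 otherwise.
62 = 2 · 31 divides 310, and φ(62) = 30.

30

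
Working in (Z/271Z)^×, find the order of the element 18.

135

The order of 18 must divide φ(271) = 271 − 1 = 270 = 2 · 3^3 · 5.
Divisors of 270: 1, 2, 3, 5, 6, 9, 10, 15, 18, 27, 30, 45, 54, 90, 135, 270.
Evaluate successive powers at the divisors of 270:
18^1 ≡ 18 (mod 271)
18^2 ≡ 53 (mod 271)
18^3 ≡ 141 (mod 271)
18^5 ≡ 156 (mod 271)
18^6 ≡ 98 (mod 271)
18^9 ≡ 268 (mod 271)
18^10 ≡ 217 (mod 271)
18^15 ≡ 248 (mod 271)
18^18 ≡ 9 (mod 271)
18^27 ≡ 244 (mod 271)
18^30 ≡ 258 (mod 271)
18^45 ≡ 28 (mod 271)
18^54 ≡ 187 (mod 271)
18^90 ≡ 242 (mod 271)
18^135 ≡ 1 (mod 271) ✓
Hence ord(18) = 135.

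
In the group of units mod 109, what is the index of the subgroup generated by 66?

12

The order of 66 must divide φ(109) = 109 − 1 = 108 = 2^2 · 3^3.
Divisors of 108: 1, 2, 3, 4, 6, 9, 12, 18, 27, 36, 54, 108.
Evaluate successive powers at the divisors of 108:
66^1 ≡ 66 (mod 109)
66^2 ≡ 105 (mod 109)
66^3 ≡ 63 (mod 109)
66^4 ≡ 16 (mod 109)
66^6 ≡ 45 (mod 109)
66^9 ≡ 1 (mod 109) ✓
Thus |⟨66⟩| = ord(66) = 9.
Index = |(Z/109Z)^×| / |⟨66⟩| = 108 / 9 = 12.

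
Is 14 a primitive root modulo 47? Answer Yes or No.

φ(47) = 47 − 1 = 46 = 2 · 23.
Test 14^(46/q) mod 47 for each prime factor q of 46:
14^23 ≡ 1 (mod 47)  [q = 2: ≡ 1 ✗]
14^2 ≡ 8 (mod 47)  [q = 23: ≢ 1 ✓]
Since 14^23 ≡ 1, the order of 14 divides 23 < 46, so 14 is not a primitive root.

No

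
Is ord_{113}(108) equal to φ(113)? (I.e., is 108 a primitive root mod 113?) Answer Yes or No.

Yes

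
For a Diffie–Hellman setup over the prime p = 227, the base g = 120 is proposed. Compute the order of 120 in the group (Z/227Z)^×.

113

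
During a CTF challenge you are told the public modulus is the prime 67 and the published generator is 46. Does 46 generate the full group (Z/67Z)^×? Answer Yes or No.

Yes

φ(67) = 67 − 1 = 66 = 2 · 3 · 11.
An element g generates (Z/67Z)^× iff g^(66/q) ≢ 1 (mod 67) for each prime q ∈ {2, 3, 11}.
46^33 ≡ 66 (mod 67)  [q = 2: ≢ 1 ✓]
46^22 ≡ 29 (mod 67)  [q = 3: ≢ 1 ✓]
46^6 ≡ 24 (mod 67)  [q = 11: ≢ 1 ✓]
None equal 1, so ord_67(46) = 66: 46 is a primitive root.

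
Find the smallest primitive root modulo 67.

φ(67) = 67 − 1 = 66 = 2 · 3 · 11.
g is a primitive root iff g^(66/q) ≢ 1 (mod 67) for each prime q ∈ {2, 3, 11}.
g = 2: 2^33 ≡ 66; 2^22 ≡ 37; 2^6 ≡ 64 — none is 1, so 2 is a primitive root.
Hence the least primitive root of 67 is 2.

2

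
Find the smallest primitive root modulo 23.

5

φ(23) = 23 − 1 = 22 = 2 · 11.
g is a primitive root iff g^(22/q) ≢ 1 (mod 23) for each prime q ∈ {2, 11}.
g = 2: 2^11 ≡ 1 — hits 1, so not a primitive root.
g = 3: 3^11 ≡ 1 — hits 1, so not a primitive root.
g = 4: 4^11 ≡ 1 — hits 1, so not a primitive root.
g = 5: 5^11 ≡ 22; 5^2 ≡ 2 — none is 1, so 5 is a primitive root.
Hence the least primitive root of 23 is 5.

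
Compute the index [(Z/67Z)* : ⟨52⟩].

By Lagrange's theorem, ord_67(52) divides φ(67) = 67 − 1 = 66 = 2 · 3 · 11.
Divisors of 66: 1, 2, 3, 6, 11, 22, 33, 66.
Test each divisor d:
52^1 ≡ 52 (mod 67)
52^2 ≡ 24 (mod 67)
52^3 ≡ 42 (mod 67)
52^6 ≡ 22 (mod 67)
52^11 ≡ 66 (mod 67)
52^22 ≡ 1 (mod 67) ✓
So ord_67(52) = 22, hence |⟨52⟩| = 22.
The index is φ(67) / ord(52) = 66 / 22 = 3.

3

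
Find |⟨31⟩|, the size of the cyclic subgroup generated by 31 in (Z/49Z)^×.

Since 31 ∈ (Z/49Z)^×, its order divides φ(49) = φ(7^2) = 7·(7−1) = 42 = 2 · 3 · 7.
Divisors of 42: 1, 2, 3, 6, 7, 14, 21, 42.
Check 31^d mod 49 for each divisor in increasing order:
31^1 ≡ 31
31^2 ≡ 30
31^3 ≡ 48
31^6 ≡ 1
Therefore the multiplicative order of 31 modulo 49 is 6.

6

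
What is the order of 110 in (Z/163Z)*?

By Lagrange's theorem, ord_163(110) divides φ(163) = 163 − 1 = 162 = 2 · 3^4.
Divisors of 162: 1, 2, 3, 6, 9, 18, 27, 54, 81, 162.
Check 110^d mod 163 for each divisor in increasing order:
110^1 ≡ 110 (mod 163)
110^2 ≡ 38 (mod 163)
110^3 ≡ 105 (mod 163)
110^6 ≡ 104 (mod 163)
110^9 ≡ 162 (mod 163)
110^18 ≡ 1 (mod 163) ✓
The smallest such exponent is 18, so the order of 110 is 18.

18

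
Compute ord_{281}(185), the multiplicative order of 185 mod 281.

The order of 185 must divide φ(281) = 281 − 1 = 280 = 2^3 · 5 · 7.
Divisors of 280: 1, 2, 4, 5, 7, 8, 10, 14, 20, 28, 35, 40, 56, 70, 140, 280.
Check 185^d mod 281 for each divisor in increasing order:
185^1 ≡ 185 (mod 281)
185^2 ≡ 224 (mod 281)
185^4 ≡ 158 (mod 281)
185^5 ≡ 6 (mod 281)
185^7 ≡ 220 (mod 281)
185^8 ≡ 236 (mod 281)
185^10 ≡ 36 (mod 281)
185^14 ≡ 68 (mod 281)
185^20 ≡ 172 (mod 281)
185^28 ≡ 128 (mod 281)
185^35 ≡ 60 (mod 281)
185^40 ≡ 79 (mod 281)
185^56 ≡ 86 (mod 281)
185^70 ≡ 228 (mod 281)
185^140 ≡ 280 (mod 281)
185^280 ≡ 1 (mod 281) ✓
The smallest such exponent is 280, so the order of 185 is 280.

280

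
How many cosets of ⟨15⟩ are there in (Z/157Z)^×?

The order of 15 must divide φ(157) = 157 − 1 = 156 = 2^2 · 3 · 13.
Divisors of 156: 1, 2, 3, 4, 6, 12, 13, 26, 39, 52, 78, 156.
Test each divisor d:
15^1 ≡ 15 (mod 157)
15^2 ≡ 68 (mod 157)
15^3 ≡ 78 (mod 157)
15^4 ≡ 71 (mod 157)
15^6 ≡ 118 (mod 157)
15^12 ≡ 108 (mod 157)
15^13 ≡ 50 (mod 157)
15^26 ≡ 145 (mod 157)
15^39 ≡ 28 (mod 157)
15^52 ≡ 144 (mod 157)
15^78 ≡ 156 (mod 157)
15^156 ≡ 1 (mod 157) ✓
So ord_157(15) = 156, hence |⟨15⟩| = 156.
The index is φ(157) / ord(15) = 156 / 156 = 1.

1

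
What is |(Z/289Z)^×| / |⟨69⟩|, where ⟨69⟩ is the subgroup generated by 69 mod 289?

The order of 69 must divide φ(289) = φ(17^2) = 17·(17−1) = 272 = 2^4 · 17.
Divisors of 272: 1, 2, 4, 8, 16, 17, 34, 68, 136, 272.
Evaluate successive powers at the divisors of 272:
69^1 ≡ 69 (mod 289)
69^2 ≡ 137 (mod 289)
69^4 ≡ 273 (mod 289)
69^8 ≡ 256 (mod 289)
69^16 ≡ 222 (mod 289)
69^17 ≡ 1 (mod 289) ✓
So ord_289(69) = 17, hence |⟨69⟩| = 17.
[(Z/289Z)^× : ⟨69⟩] = 272/17 = 16.

16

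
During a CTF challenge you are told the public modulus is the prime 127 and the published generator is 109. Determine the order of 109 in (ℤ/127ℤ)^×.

126

Since 109 ∈ (Z/127Z)^×, its order divides φ(127) = 127 − 1 = 126 = 2 · 3^2 · 7.
Divisors of 126: 1, 2, 3, 6, 7, 9, 14, 18, 21, 42, 63, 126.
Evaluate successive powers at the divisors of 126:
109^1 ≡ 109 (mod 127)
109^2 ≡ 70 (mod 127)
109^3 ≡ 10 (mod 127)
109^6 ≡ 100 (mod 127)
109^7 ≡ 105 (mod 127)
109^9 ≡ 111 (mod 127)
109^14 ≡ 103 (mod 127)
109^18 ≡ 2 (mod 127)
109^21 ≡ 20 (mod 127)
109^42 ≡ 19 (mod 127)
109^63 ≡ 126 (mod 127)
109^126 ≡ 1 (mod 127) ✓
Therefore the multiplicative order of 109 modulo 127 is 126.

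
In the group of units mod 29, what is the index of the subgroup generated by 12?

7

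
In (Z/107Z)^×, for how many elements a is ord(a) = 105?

0

φ(107) = 107 − 1 = 106 = 2 · 53.
In a cyclic group of order 106, there are φ(d) elements of order d for each divisor d of 106, and zero for non-divisors.
Here 106 is not a multiple of 105, so there are no elements of order 105.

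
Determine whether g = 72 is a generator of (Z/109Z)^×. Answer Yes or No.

Yes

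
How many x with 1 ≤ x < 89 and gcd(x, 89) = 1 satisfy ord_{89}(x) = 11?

φ(89) = 89 − 1 = 88 = 2^3 · 11.
(Z/89Z)^× is cyclic (|G| = 88); a cyclic group of order m has exactly φ(d) elements of each order d | m, and none otherwise.
11 | 88, and φ(11) = 11 − 1 = 10.

10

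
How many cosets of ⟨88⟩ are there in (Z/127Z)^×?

By Lagrange's theorem, ord_127(88) divides φ(127) = 127 − 1 = 126 = 2 · 3^2 · 7.
Divisors of 126: 1, 2, 3, 6, 7, 9, 14, 18, 21, 42, 63, 126.
Evaluate successive powers at the divisors of 126:
88^1 ≡ 88 (mod 127)
88^2 ≡ 124 (mod 127)
88^3 ≡ 117 (mod 127)
88^6 ≡ 100 (mod 127)
88^7 ≡ 37 (mod 127)
88^9 ≡ 16 (mod 127)
88^14 ≡ 99 (mod 127)
88^18 ≡ 2 (mod 127)
88^21 ≡ 107 (mod 127)
88^42 ≡ 19 (mod 127)
88^63 ≡ 1 (mod 127) ✓
So ord_127(88) = 63, hence |⟨88⟩| = 63.
Index = |(Z/127Z)^×| / |⟨88⟩| = 126 / 63 = 2.

2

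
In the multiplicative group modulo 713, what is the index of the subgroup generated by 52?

2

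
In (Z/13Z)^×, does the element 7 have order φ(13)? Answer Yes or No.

Yes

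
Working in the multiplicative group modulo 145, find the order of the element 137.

28

By Lagrange's theorem, ord_145(137) divides φ(145) = φ(5·29) = (5−1)·(29−1) = 4·28 = 112 = 2^4 · 7.
Divisors of 112: 1, 2, 4, 7, 8, 14, 16, 28, 56, 112.
Evaluate successive powers at the divisors of 112:
137^1 ≡ 137
137^2 ≡ 64
137^4 ≡ 36
137^7 ≡ 128
137^8 ≡ 136
137^14 ≡ 144
137^16 ≡ 81
137^28 ≡ 1
Therefore the multiplicative order of 137 modulo 145 is 28.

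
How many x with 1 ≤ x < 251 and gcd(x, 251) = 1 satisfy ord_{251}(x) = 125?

φ(251) = 251 − 1 = 250 = 2 · 5^3.
(Z/251Z)^× is cyclic (|G| = 250); a cyclic group of order m has exactly φ(d) elements of each order d | m, and none otherwise.
125 = 5^3 divides 250, and φ(125) = 100.

100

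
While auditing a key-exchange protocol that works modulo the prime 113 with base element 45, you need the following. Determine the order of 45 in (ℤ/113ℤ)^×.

112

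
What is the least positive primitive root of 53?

2

φ(53) = 53 − 1 = 52 = 2^2 · 13.
Test candidates g = 2, 3, … against the prime factors q ∈ {2, 13} of φ(53): g is a generator iff g^(52/q) ≢ 1 for every such q.
g = 2: 2^26 ≡ 52; 2^4 ≡ 16 — none is 1, so 2 is a primitive root.
So 2 is the smallest generator of (Z/53Z)^×.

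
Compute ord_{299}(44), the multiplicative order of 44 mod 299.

By Lagrange's theorem, ord_299(44) divides φ(299) = φ(13·23) = (13−1)·(23−1) = 12·22 = 264 = 2^3 · 3 · 11.
Divisors of 264: 1, 2, 3, 4, 6, 8, 11, 12, 22, 24, 33, 44, 66, 88, 132, 264.
Evaluate successive powers at the divisors of 264:
44^1 ≡ 44 (mod 299)
44^2 ≡ 142 (mod 299)
44^3 ≡ 268 (mod 299)
44^4 ≡ 131 (mod 299)
44^6 ≡ 64 (mod 299)
44^8 ≡ 118 (mod 299)
44^11 ≡ 229 (mod 299)
44^12 ≡ 209 (mod 299)
44^22 ≡ 116 (mod 299)
44^24 ≡ 27 (mod 299)
44^33 ≡ 252 (mod 299)
44^44 ≡ 1 (mod 299) ✓
Hence ord(44) = 44.

44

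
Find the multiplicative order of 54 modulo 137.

136

Since 54 ∈ (Z/137Z)^×, its order divides φ(137) = 137 − 1 = 136 = 2^3 · 17.
Divisors of 136: 1, 2, 4, 8, 17, 34, 68, 136.
Evaluate successive powers at the divisors of 136:
54^1 ≡ 54
54^2 ≡ 39
54^4 ≡ 14
54^8 ≡ 59
54^17 ≡ 10
54^34 ≡ 100
54^68 ≡ 136
54^136 ≡ 1
The smallest such exponent is 136, so the order of 54 is 136.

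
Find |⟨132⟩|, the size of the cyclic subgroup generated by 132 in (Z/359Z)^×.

179

The order of 132 must divide φ(359) = 359 − 1 = 358 = 2 · 179.
Divisors of 358: 1, 2, 179, 358.
Test each divisor d:
132^1 ≡ 132
132^2 ≡ 192
132^179 ≡ 1
Therefore the multiplicative order of 132 modulo 359 is 179.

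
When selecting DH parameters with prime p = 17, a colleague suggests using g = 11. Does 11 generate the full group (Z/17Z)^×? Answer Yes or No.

φ(17) = 17 − 1 = 16 = 2^4.
It suffices to check that the order of 11 is not a proper divisor of 16: compute 11^(16/q) for q ∈ {2}.
11^8 ≡ 16 (mod 17)  [q = 2: ≢ 1 ✓]
Every test exponent gives a nontrivial residue, hence 11 generates the full group.

Yes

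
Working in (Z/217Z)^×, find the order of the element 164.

Since 164 ∈ (Z/217Z)^×, its order divides φ(217) = φ(7·31) = (7−1)·(31−1) = 6·30 = 180 = 2^2 · 3^2 · 5.
Divisors of 180: 1, 2, 3, 4, 5, 6, 9, 10, 12, 15, 18, 20, 30, 36, 45, 60, 90, 180.
Check 164^d mod 217 for each divisor in increasing order:
164^1 ≡ 164 (mod 217)
164^2 ≡ 205 (mod 217)
164^3 ≡ 202 (mod 217)
164^4 ≡ 144 (mod 217)
164^5 ≡ 180 (mod 217)
164^6 ≡ 8 (mod 217)
164^9 ≡ 97 (mod 217)
164^10 ≡ 67 (mod 217)
164^12 ≡ 64 (mod 217)
164^15 ≡ 125 (mod 217)
164^18 ≡ 78 (mod 217)
164^20 ≡ 149 (mod 217)
164^30 ≡ 1 (mod 217) ✓
Hence ord(164) = 30.

30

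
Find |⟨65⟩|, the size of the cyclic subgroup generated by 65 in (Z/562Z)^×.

ord(65) | φ(562) = φ(2)·φ(281) = 1·280 = 280 = 2^3 · 5 · 7.
Divisors of 280: 1, 2, 4, 5, 7, 8, 10, 14, 20, 28, 35, 40, 56, 70, 140, 280.
Evaluate successive powers at the divisors of 280:
65^1 ≡ 65 (mod 562)
65^2 ≡ 291 (mod 562)
65^4 ≡ 381 (mod 562)
65^5 ≡ 37 (mod 562)
65^7 ≡ 89 (mod 562)
65^8 ≡ 165 (mod 562)
65^10 ≡ 245 (mod 562)
65^14 ≡ 53 (mod 562)
65^20 ≡ 453 (mod 562)
65^28 ≡ 561 (mod 562)
65^35 ≡ 473 (mod 562)
65^40 ≡ 79 (mod 562)
65^56 ≡ 1 (mod 562) ✓
So ord_562(65) = 56.

56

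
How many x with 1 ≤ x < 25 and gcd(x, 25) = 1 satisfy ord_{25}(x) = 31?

φ(25) = φ(5^2) = 5·(5−1) = 20 = 2^2 · 5.
Since (Z/25Z)^× is cyclic of order 20, the number of elements of order d is φ(d) when d | 20 and 0 otherwise.
31 does not divide 20, so no element of (Z/25Z)^× has order 31.

0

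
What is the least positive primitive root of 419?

φ(419) = 419 − 1 = 418 = 2 · 11 · 19.
g is a primitive root iff g^(418/q) ≢ 1 (mod 419) for each prime q ∈ {2, 11, 19}.
g = 2: 2^209 ≡ 418; 2^38 ≡ 334; 2^22 ≡ 114 — none is 1, so 2 is a primitive root.
The smallest primitive root modulo 419 is 2.

2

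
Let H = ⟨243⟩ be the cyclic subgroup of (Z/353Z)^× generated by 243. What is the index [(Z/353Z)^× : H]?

1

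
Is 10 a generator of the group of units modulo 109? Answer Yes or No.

Yes

φ(109) = 109 − 1 = 108 = 2^2 · 3^3.
An element g generates (Z/109Z)^× iff g^(108/q) ≢ 1 (mod 109) for each prime q ∈ {2, 3}.
10^54 ≡ 108 (mod 109)  [q = 2: ≢ 1 ✓]
10^36 ≡ 63 (mod 109)  [q = 3: ≢ 1 ✓]
None equal 1, so ord_109(10) = 108: 10 is a primitive root.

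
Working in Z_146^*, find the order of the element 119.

ord(119) | φ(146) = φ(2)·φ(73) = 1·72 = 72 = 2^3 · 3^2.
Divisors of 72: 1, 2, 3, 4, 6, 8, 9, 12, 18, 24, 36, 72.
Check 119^d mod 146 for each divisor in increasing order:
119^1 ≡ 119
119^2 ≡ 145
119^3 ≡ 27
119^4 ≡ 1
The smallest such exponent is 4, so the order of 119 is 4.

4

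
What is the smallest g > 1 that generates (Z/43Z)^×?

φ(43) = 43 − 1 = 42 = 2 · 3 · 7.
g is a primitive root iff g^(42/q) ≢ 1 (mod 43) for each prime q ∈ {2, 3, 7}.
g = 2: 2^21 ≡ 42; 2^14 ≡ 1 — hits 1, so not a primitive root.
g = 3: 3^21 ≡ 42; 3^14 ≡ 36; 3^6 ≡ 41 — none is 1, so 3 is a primitive root.
So 3 is the smallest generator of (Z/43Z)^×.

3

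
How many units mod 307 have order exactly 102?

32

φ(307) = 307 − 1 = 306 = 2 · 3^2 · 17.
In a cyclic group of order 306, there are φ(d) elements of order d for each divisor d of 306, and zero for non-divisors.
102 = 2 · 3 · 17 divides 306, and φ(102) = 32.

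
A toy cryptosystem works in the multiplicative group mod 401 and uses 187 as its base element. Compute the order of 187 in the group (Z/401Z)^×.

Since 187 ∈ (Z/401Z)^×, its order divides φ(401) = 401 − 1 = 400 = 2^4 · 5^2.
Divisors of 400: 1, 2, 4, 5, 8, 10, 16, 20, 25, 40, 50, 80, 100, 200, 400.
Check 187^d mod 401 for each divisor in increasing order:
187^1 ≡ 187
187^2 ≡ 82
187^4 ≡ 308
187^5 ≡ 253
187^8 ≡ 228
187^10 ≡ 250
187^16 ≡ 255
187^20 ≡ 345
187^25 ≡ 268
187^40 ≡ 329
187^50 ≡ 45
187^80 ≡ 372
187^100 ≡ 20
187^200 ≡ 400
187^400 ≡ 1
So ord_401(187) = 400.

400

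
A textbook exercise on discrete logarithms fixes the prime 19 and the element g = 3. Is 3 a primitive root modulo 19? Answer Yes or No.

Yes

φ(19) = 19 − 1 = 18 = 2 · 3^2.
An element g generates (Z/19Z)^× iff g^(18/q) ≢ 1 (mod 19) for each prime q ∈ {2, 3}.
3^9 ≡ 18 (mod 19)  [q = 2: ≢ 1 ✓]
3^6 ≡ 7 (mod 19)  [q = 3: ≢ 1 ✓]
Every test exponent gives a nontrivial residue, hence 3 generates the full group.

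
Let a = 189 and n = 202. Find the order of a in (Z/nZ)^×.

Since 189 ∈ (Z/202Z)^×, its order divides φ(202) = φ(2)·φ(101) = 1·100 = 100 = 2^2 · 5^2.
Divisors of 100: 1, 2, 4, 5, 10, 20, 25, 50, 100.
Check 189^d mod 202 for each divisor in increasing order:
189^1 ≡ 189 (mod 202)
189^2 ≡ 169 (mod 202)
189^4 ≡ 79 (mod 202)
189^5 ≡ 185 (mod 202)
189^10 ≡ 87 (mod 202)
189^20 ≡ 95 (mod 202)
189^25 ≡ 1 (mod 202) ✓
Therefore the multiplicative order of 189 modulo 202 is 25.

25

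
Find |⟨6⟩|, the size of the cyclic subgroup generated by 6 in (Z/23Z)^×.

By Lagrange's theorem, ord_23(6) divides φ(23) = 23 − 1 = 22 = 2 · 11.
Divisors of 22: 1, 2, 11, 22.
Test each divisor d:
6^1 ≡ 6 (mod 23)
6^2 ≡ 13 (mod 23)
6^11 ≡ 1 (mod 23) ✓
The smallest such exponent is 11, so the order of 6 is 11.

11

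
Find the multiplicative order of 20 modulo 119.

16

ord(20) | φ(119) = φ(7·17) = (7−1)·(17−1) = 6·16 = 96 = 2^5 · 3.
Divisors of 96: 1, 2, 3, 4, 6, 8, 12, 16, 24, 32, 48, 96.
Test each divisor d:
20^1 ≡ 20 (mod 119)
20^2 ≡ 43 (mod 119)
20^3 ≡ 27 (mod 119)
20^4 ≡ 64 (mod 119)
20^6 ≡ 15 (mod 119)
20^8 ≡ 50 (mod 119)
20^12 ≡ 106 (mod 119)
20^16 ≡ 1 (mod 119) ✓
So ord_119(20) = 16.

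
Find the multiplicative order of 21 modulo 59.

29

Since 21 ∈ (Z/59Z)^×, its order divides φ(59) = 59 − 1 = 58 = 2 · 29.
Divisors of 58: 1, 2, 29, 58.
Compute 21^d (mod 59) for the divisors d until we hit 1:
21^1 ≡ 21
21^2 ≡ 28
21^29 ≡ 1
Therefore the multiplicative order of 21 modulo 59 is 29.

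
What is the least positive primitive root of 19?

2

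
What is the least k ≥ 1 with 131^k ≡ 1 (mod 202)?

50

By Lagrange's theorem, ord_202(131) divides φ(202) = φ(2)·φ(101) = 1·100 = 100 = 2^2 · 5^2.
Divisors of 100: 1, 2, 4, 5, 10, 20, 25, 50, 100.
Compute 131^d (mod 202) for the divisors d until we hit 1:
131^1 ≡ 131 (mod 202)
131^2 ≡ 193 (mod 202)
131^4 ≡ 81 (mod 202)
131^5 ≡ 107 (mod 202)
131^10 ≡ 137 (mod 202)
131^20 ≡ 185 (mod 202)
131^25 ≡ 201 (mod 202)
131^50 ≡ 1 (mod 202) ✓
Therefore the multiplicative order of 131 modulo 202 is 50.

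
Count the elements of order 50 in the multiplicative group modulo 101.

20

φ(101) = 101 − 1 = 100 = 2^2 · 5^2.
Since (Z/101Z)^× is cyclic of order 100, the number of elements of order d is φ(d) when d | 100 and 0 otherwise.
50 = 2 · 5^2 divides 100, and φ(50) = 20.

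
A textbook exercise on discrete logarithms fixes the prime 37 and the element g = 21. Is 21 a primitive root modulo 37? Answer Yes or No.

No

φ(37) = 37 − 1 = 36 = 2^2 · 3^2.
An element g generates (Z/37Z)^× iff g^(36/q) ≢ 1 (mod 37) for each prime q ∈ {2, 3}.
21^18 ≡ 1 (mod 37)  [q = 2: ≡ 1 ✗]
21^12 ≡ 26 (mod 37)  [q = 3: ≢ 1 ✓]
21^18 ≡ 1 shows ord(21) | 18, strictly less than φ(37); not a primitive root.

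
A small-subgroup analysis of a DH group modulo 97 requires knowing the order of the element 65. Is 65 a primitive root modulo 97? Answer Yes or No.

φ(97) = 97 − 1 = 96 = 2^5 · 3.
65 is a primitive root mod 97 iff 65^(φ(97)/q) ≢ 1 for every prime q | φ(97), i.e. q ∈ {2, 3}.
65^48 ≡ 1 (mod 97)  [q = 2: ≡ 1 ✗]
65^32 ≡ 61 (mod 97)  [q = 3: ≢ 1 ✓]
65^48 ≡ 1 shows ord(65) | 48, strictly less than φ(97); not a primitive root.

No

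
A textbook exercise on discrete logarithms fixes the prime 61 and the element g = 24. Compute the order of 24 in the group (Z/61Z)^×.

20

ord(24) | φ(61) = 61 − 1 = 60 = 2^2 · 3 · 5.
Divisors of 60: 1, 2, 3, 4, 5, 6, 10, 12, 15, 20, 30, 60.
Compute 24^d (mod 61) for the divisors d until we hit 1:
24^1 ≡ 24 (mod 61)
24^2 ≡ 27 (mod 61)
24^3 ≡ 38 (mod 61)
24^4 ≡ 58 (mod 61)
24^5 ≡ 50 (mod 61)
24^6 ≡ 41 (mod 61)
24^10 ≡ 60 (mod 61)
24^12 ≡ 34 (mod 61)
24^15 ≡ 11 (mod 61)
24^20 ≡ 1 (mod 61) ✓
Hence ord(24) = 20.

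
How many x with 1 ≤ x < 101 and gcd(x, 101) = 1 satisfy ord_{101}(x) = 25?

φ(101) = 101 − 1 = 100 = 2^2 · 5^2.
In a cyclic group of order 100, there are φ(d) elements of order d for each divisor d of 100, and zero for non-divisors.
25 = 5^2 divides 100, and φ(25) = 20.

20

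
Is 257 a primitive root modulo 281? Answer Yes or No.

Yes

φ(281) = 281 − 1 = 280 = 2^3 · 5 · 7.
257 is a primitive root mod 281 iff 257^(φ(281)/q) ≢ 1 for every prime q | φ(281), i.e. q ∈ {2, 5, 7}.
257^140 ≡ 280 (mod 281)  [q = 2: ≢ 1 ✓]
257^56 ≡ 153 (mod 281)  [q = 5: ≢ 1 ✓]
257^40 ≡ 165 (mod 281)  [q = 7: ≢ 1 ✓]
Every test exponent gives a nontrivial residue, hence 257 generates the full group.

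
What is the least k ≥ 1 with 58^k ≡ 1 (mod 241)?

30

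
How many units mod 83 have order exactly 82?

φ(83) = 83 − 1 = 82 = 2 · 41.
Since (Z/83Z)^× is cyclic of order 82, the number of elements of order d is φ(d) when d | 82 and 0 otherwise.
82 = 2 · 41 divides 82, and φ(82) = 40.

40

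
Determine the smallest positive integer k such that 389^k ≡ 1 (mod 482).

80

ord(389) | φ(482) = φ(2)·φ(241) = 1·240 = 240 = 2^4 · 3 · 5.
Divisors of 240: 1, 2, 3, 4, 5, 6, 8, 10, 12, 15, 16, 20, 24, 30, 40, 48, 60, 80, 120, 240.
Compute 389^d (mod 482) for the divisors d until we hit 1:
389^1 ≡ 389 (mod 482)
389^2 ≡ 455 (mod 482)
389^3 ≡ 101 (mod 482)
389^4 ≡ 247 (mod 482)
389^5 ≡ 165 (mod 482)
389^6 ≡ 79 (mod 482)
389^8 ≡ 277 (mod 482)
389^10 ≡ 233 (mod 482)
389^12 ≡ 457 (mod 482)
389^15 ≡ 367 (mod 482)
389^16 ≡ 91 (mod 482)
389^20 ≡ 305 (mod 482)
389^24 ≡ 143 (mod 482)
389^30 ≡ 211 (mod 482)
389^40 ≡ 481 (mod 482)
389^48 ≡ 205 (mod 482)
389^60 ≡ 177 (mod 482)
389^80 ≡ 1 (mod 482) ✓
Therefore the multiplicative order of 389 modulo 482 is 80.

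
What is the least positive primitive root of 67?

φ(67) = 67 − 1 = 66 = 2 · 3 · 11.
Test candidates g = 2, 3, … against the prime factors q ∈ {2, 3, 11} of φ(67): g is a generator iff g^(66/q) ≢ 1 for every such q.
g = 2: 2^33 ≡ 66; 2^22 ≡ 37; 2^6 ≡ 64 — none is 1, so 2 is a primitive root.
The smallest primitive root modulo 67 is 2.

2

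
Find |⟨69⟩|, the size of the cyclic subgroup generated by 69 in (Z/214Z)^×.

53

Since 69 ∈ (Z/214Z)^×, its order divides φ(214) = φ(2)·φ(107) = 1·106 = 106 = 2 · 53.
Divisors of 106: 1, 2, 53, 106.
Test each divisor d:
69^1 ≡ 69
69^2 ≡ 53
69^53 ≡ 1
Therefore the multiplicative order of 69 modulo 214 is 53.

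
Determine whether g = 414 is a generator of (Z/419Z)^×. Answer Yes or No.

φ(419) = 419 − 1 = 418 = 2 · 11 · 19.
Test 414^(418/q) mod 419 for each prime factor q of 418:
414^209 ≡ 418 (mod 419)  [q = 2: ≢ 1 ✓]
414^38 ≡ 13 (mod 419)  [q = 11: ≢ 1 ✓]
414^22 ≡ 343 (mod 419)  [q = 19: ≢ 1 ✓]
None equal 1, so ord_419(414) = 418: 414 is a primitive root.

Yes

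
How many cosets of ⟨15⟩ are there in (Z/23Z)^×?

ord(15) | φ(23) = 23 − 1 = 22 = 2 · 11.
Divisors of 22: 1, 2, 11, 22.
Check 15^d mod 23 for each divisor in increasing order:
15^1 ≡ 15 (mod 23)
15^2 ≡ 18 (mod 23)
15^11 ≡ 22 (mod 23)
15^22 ≡ 1 (mod 23) ✓
Thus |⟨15⟩| = ord(15) = 22.
[(Z/23Z)^× : ⟨15⟩] = 22/22 = 1.

1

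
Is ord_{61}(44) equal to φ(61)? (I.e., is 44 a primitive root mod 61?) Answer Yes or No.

Yes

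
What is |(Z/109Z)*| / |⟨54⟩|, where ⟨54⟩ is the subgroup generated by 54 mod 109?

3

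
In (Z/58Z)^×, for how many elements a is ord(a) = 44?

φ(58) = φ(2)·φ(29) = 1·28 = 28 = 2^2 · 7.
(Z/58Z)^× is cyclic (|G| = 28); a cyclic group of order m has exactly φ(d) elements of each order d | m, and none otherwise.
Here 28 is not a multiple of 44, so there are no elements of order 44.

0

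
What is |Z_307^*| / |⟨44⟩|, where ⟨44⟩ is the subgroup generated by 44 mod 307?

2

The order of 44 must divide φ(307) = 307 − 1 = 306 = 2 · 3^2 · 17.
Divisors of 306: 1, 2, 3, 6, 9, 17, 18, 34, 51, 102, 153, 306.
Test each divisor d:
44^1 ≡ 44 (mod 307)
44^2 ≡ 94 (mod 307)
44^3 ≡ 145 (mod 307)
44^6 ≡ 149 (mod 307)
44^9 ≡ 115 (mod 307)
44^17 ≡ 168 (mod 307)
44^18 ≡ 24 (mod 307)
44^34 ≡ 287 (mod 307)
44^51 ≡ 17 (mod 307)
44^102 ≡ 289 (mod 307)
44^153 ≡ 1 (mod 307) ✓
Thus |⟨44⟩| = ord(44) = 153.
The index is φ(307) / ord(44) = 306 / 153 = 2.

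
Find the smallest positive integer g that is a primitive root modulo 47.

φ(47) = 47 − 1 = 46 = 2 · 23.
Test candidates g = 2, 3, … against the prime factors q ∈ {2, 23} of φ(47): g is a generator iff g^(46/q) ≢ 1 for every such q.
g = 2: 2^23 ≡ 1 — hits 1, so not a primitive root.
g = 3: 3^23 ≡ 1 — hits 1, so not a primitive root.
g = 4: 4^23 ≡ 1 — hits 1, so not a primitive root.
g = 5: 5^23 ≡ 46; 5^2 ≡ 25 — none is 1, so 5 is a primitive root.
So 5 is the smallest generator of (Z/47Z)^×.

5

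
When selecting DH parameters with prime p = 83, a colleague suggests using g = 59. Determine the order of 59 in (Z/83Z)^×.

Since 59 ∈ (Z/83Z)^×, its order divides φ(83) = 83 − 1 = 82 = 2 · 41.
Divisors of 82: 1, 2, 41, 82.
Compute 59^d (mod 83) for the divisors d until we hit 1:
59^1 ≡ 59
59^2 ≡ 78
59^41 ≡ 1
So ord_83(59) = 41.

41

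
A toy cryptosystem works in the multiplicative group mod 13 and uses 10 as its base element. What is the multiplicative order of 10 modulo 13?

By Lagrange's theorem, ord_13(10) divides φ(13) = 13 − 1 = 12 = 2^2 · 3.
Divisors of 12: 1, 2, 3, 4, 6, 12.
Compute 10^d (mod 13) for the divisors d until we hit 1:
10^1 ≡ 10 (mod 13)
10^2 ≡ 9 (mod 13)
10^3 ≡ 12 (mod 13)
10^4 ≡ 3 (mod 13)
10^6 ≡ 1 (mod 13) ✓
Hence ord(10) = 6.

6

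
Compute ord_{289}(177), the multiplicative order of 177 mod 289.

272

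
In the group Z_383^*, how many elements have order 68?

0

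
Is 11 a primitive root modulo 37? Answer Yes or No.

No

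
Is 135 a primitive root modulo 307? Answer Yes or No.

No

φ(307) = 307 − 1 = 306 = 2 · 3^2 · 17.
An element g generates (Z/307Z)^× iff g^(306/q) ≢ 1 (mod 307) for each prime q ∈ {2, 3, 17}.
135^153 ≡ 1 (mod 307)  [q = 2: ≡ 1 ✗]
135^102 ≡ 289 (mod 307)  [q = 3: ≢ 1 ✓]
135^18 ≡ 269 (mod 307)  [q = 17: ≢ 1 ✓]
135^153 ≡ 1 shows ord(135) | 153, strictly less than φ(307); not a primitive root.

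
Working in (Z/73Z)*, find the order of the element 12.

36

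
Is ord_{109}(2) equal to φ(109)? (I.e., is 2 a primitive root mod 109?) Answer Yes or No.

No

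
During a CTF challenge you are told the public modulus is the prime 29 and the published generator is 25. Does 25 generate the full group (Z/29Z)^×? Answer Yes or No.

No

φ(29) = 29 − 1 = 28 = 2^2 · 7.
It suffices to check that the order of 25 is not a proper divisor of 28: compute 25^(28/q) for q ∈ {2, 7}.
25^14 ≡ 1 (mod 29)  [q = 2: ≡ 1 ✗]
25^4 ≡ 24 (mod 29)  [q = 7: ≢ 1 ✓]
25^14 ≡ 1 shows ord(25) | 14, strictly less than φ(29); not a primitive root.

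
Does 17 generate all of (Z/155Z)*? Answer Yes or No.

155 = 5 · 31 is a product of two distinct odd primes, so (Z/155Z)^× ≅ (Z/5Z)^× × (Z/31Z)^× is not cyclic.
No primitive root modulo 155 exists; in particular 17 is not one.

No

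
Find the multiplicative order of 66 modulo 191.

ord(66) | φ(191) = 191 − 1 = 190 = 2 · 5 · 19.
Divisors of 190: 1, 2, 5, 10, 19, 38, 95, 190.
Test each divisor d:
66^1 ≡ 66 (mod 191)
66^2 ≡ 154 (mod 191)
66^5 ≡ 11 (mod 191)
66^10 ≡ 121 (mod 191)
66^19 ≡ 190 (mod 191)
66^38 ≡ 1 (mod 191) ✓
The smallest such exponent is 38, so the order of 66 is 38.

38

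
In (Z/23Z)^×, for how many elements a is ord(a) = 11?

10

φ(23) = 23 − 1 = 22 = 2 · 11.
In a cyclic group of order 22, there are φ(d) elements of order d for each divisor d of 22, and zero for non-divisors.
11 | 22, and φ(11) = 11 − 1 = 10.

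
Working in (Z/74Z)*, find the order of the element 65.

18

The order of 65 must divide φ(74) = φ(2)·φ(37) = 1·36 = 36 = 2^2 · 3^2.
Divisors of 36: 1, 2, 3, 4, 6, 9, 12, 18, 36.
Evaluate successive powers at the divisors of 36:
65^1 ≡ 65
65^2 ≡ 7
65^3 ≡ 11
65^4 ≡ 49
65^6 ≡ 47
65^9 ≡ 73
65^12 ≡ 63
65^18 ≡ 1
The smallest such exponent is 18, so the order of 65 is 18.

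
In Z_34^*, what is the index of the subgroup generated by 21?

4

ord(21) | φ(34) = φ(2)·φ(17) = 1·16 = 16 = 2^4.
Divisors of 16: 1, 2, 4, 8, 16.
Compute 21^d (mod 34) for the divisors d until we hit 1:
21^1 ≡ 21
21^2 ≡ 33
21^4 ≡ 1
The order of 21 is 4, so the subgroup it generates has 4 elements.
The index is φ(34) / ord(21) = 16 / 4 = 4.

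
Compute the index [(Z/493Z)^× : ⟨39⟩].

4

ord(39) | φ(493) = φ(17·29) = (17−1)·(29−1) = 16·28 = 448 = 2^6 · 7.
Divisors of 448: 1, 2, 4, 7, 8, 14, 16, 28, 32, 56, 64, 112, 224, 448.
Test each divisor d:
39^1 ≡ 39 (mod 493)
39^2 ≡ 42 (mod 493)
39^4 ≡ 285 (mod 493)
39^7 ≡ 452 (mod 493)
39^8 ≡ 373 (mod 493)
39^14 ≡ 202 (mod 493)
39^16 ≡ 103 (mod 493)
39^28 ≡ 378 (mod 493)
39^32 ≡ 256 (mod 493)
39^56 ≡ 407 (mod 493)
39^64 ≡ 460 (mod 493)
39^112 ≡ 1 (mod 493) ✓
The order of 39 is 112, so the subgroup it generates has 112 elements.
The index is φ(493) / ord(39) = 448 / 112 = 4.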